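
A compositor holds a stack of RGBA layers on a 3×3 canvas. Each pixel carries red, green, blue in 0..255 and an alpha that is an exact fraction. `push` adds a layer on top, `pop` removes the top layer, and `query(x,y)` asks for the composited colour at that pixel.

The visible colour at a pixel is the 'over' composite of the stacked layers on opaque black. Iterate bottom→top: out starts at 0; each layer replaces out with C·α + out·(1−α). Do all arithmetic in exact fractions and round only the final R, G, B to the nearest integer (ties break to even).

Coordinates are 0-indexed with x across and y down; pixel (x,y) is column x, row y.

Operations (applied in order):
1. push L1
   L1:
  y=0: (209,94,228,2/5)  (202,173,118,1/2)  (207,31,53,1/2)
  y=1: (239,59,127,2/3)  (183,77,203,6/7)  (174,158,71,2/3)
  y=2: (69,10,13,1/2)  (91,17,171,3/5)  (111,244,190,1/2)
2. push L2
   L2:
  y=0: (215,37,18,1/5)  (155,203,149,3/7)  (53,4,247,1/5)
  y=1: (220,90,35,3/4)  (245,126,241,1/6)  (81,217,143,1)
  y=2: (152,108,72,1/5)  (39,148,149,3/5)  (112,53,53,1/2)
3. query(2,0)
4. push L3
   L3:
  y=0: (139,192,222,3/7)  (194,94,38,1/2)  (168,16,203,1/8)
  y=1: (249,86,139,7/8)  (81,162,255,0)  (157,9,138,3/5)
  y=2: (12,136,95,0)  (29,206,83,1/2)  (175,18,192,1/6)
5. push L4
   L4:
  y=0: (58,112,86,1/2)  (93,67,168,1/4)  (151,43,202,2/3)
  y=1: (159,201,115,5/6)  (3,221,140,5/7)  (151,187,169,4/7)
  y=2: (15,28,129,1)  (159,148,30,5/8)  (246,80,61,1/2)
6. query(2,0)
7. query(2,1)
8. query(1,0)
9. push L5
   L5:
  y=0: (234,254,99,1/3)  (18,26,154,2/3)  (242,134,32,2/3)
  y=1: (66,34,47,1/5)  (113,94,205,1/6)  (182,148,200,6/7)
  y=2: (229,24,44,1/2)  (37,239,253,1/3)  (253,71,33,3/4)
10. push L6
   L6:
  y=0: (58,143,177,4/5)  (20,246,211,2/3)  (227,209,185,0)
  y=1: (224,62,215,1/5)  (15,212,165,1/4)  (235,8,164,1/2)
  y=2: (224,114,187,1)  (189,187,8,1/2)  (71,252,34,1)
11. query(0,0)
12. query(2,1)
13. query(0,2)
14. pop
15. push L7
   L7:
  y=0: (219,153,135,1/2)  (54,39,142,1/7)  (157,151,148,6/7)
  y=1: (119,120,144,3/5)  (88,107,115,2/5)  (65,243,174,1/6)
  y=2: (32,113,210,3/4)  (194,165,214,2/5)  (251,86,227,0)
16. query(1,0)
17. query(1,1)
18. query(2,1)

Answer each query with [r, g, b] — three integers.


query (2,0) [L1,L2] — begin 0,0,0
+L1 (α=1/2) → [207/2, 31/2, 53/2]
+L2 (α=1/5) → [467/5, 66/5, 353/5]
→ [93, 13, 71]

(2,0) stack=L1,L2,L3,L4; from [0,0,0]:
L1 α=1/2: [207/2, 31/2, 53/2]
L2 α=1/5: [467/5, 66/5, 353/5]
L3 α=1/8: [4109/40, 271/20, 1743/20]
L4 α=2/3: [16189/120, 1991/60, 9823/60]
rounded: [135, 33, 164]

at x=2,y=1 over L1,L2,L3,L4:
+L1 (α=2/3) → [116, 316/3, 142/3]
+L2 (α=1) → [81, 217, 143]
+L3 (α=3/5) → [633/5, 461/5, 140]
+L4 (α=4/7) → [4919/35, 5123/35, 1096/7]
= [141, 146, 157]

at x=1,y=0 over L1,L2,L3,L4:
L1 α=1/2: [101, 173/2, 59]
L2 α=3/7: [869/7, 955/7, 683/7]
L3 α=1/2: [2227/14, 1613/14, 949/14]
L4 α=1/4: [7983/56, 5777/56, 5199/56]
= [143, 103, 93]

query (0,0) [L1,L2,L3,L4,L5,L6] — begin 0,0,0
after L1 α=2/5: [418/5, 188/5, 456/5]
after L2 α=1/5: [2747/25, 937/25, 1914/25]
after L3 α=3/7: [3059/25, 18148/175, 24306/175]
after L4 α=1/2: [4509/50, 18874/175, 19678/175]
after L5 α=1/3: [3453/25, 82198/525, 56681/525]
after L6 α=4/5: [9253/125, 382498/2625, 428381/2625]
→ [74, 146, 163]

at x=2,y=1 over L1,L2,L3,L4,L5,L6:
L1 α=2/3: [116, 316/3, 142/3]
L2 α=1: [81, 217, 143]
L3 α=3/5: [633/5, 461/5, 140]
L4 α=4/7: [4919/35, 5123/35, 1096/7]
L5 α=6/7: [43139/245, 36203/245, 9496/49]
L6 α=1/2: [50357/245, 38163/490, 8766/49]
→ [206, 78, 179]

query (0,2) [L1,L2,L3,L4,L5,L6] — begin 0,0,0
L1 α=1/2: [69/2, 5, 13/2]
L2 α=1/5: [58, 128/5, 98/5]
L3 α=0: [58, 128/5, 98/5]
L4 α=1: [15, 28, 129]
L5 α=1/2: [122, 26, 173/2]
L6 α=1: [224, 114, 187]
rounded: [224, 114, 187]

at x=1,y=0 over L1,L2,L3,L4,L5,L7:
+L1 (α=1/2) → [101, 173/2, 59]
+L2 (α=3/7) → [869/7, 955/7, 683/7]
+L3 (α=1/2) → [2227/14, 1613/14, 949/14]
+L4 (α=1/4) → [7983/56, 5777/56, 5199/56]
+L5 (α=2/3) → [3333/56, 8689/168, 22447/168]
+L7 (α=1/7) → [11511/196, 9781/196, 26423/196]
= [59, 50, 135]

at x=1,y=1 over L1,L2,L3,L4,L5,L7:
after L1 α=6/7: [1098/7, 66, 174]
after L2 α=1/6: [7205/42, 76, 1111/6]
after L3 α=0: [7205/42, 76, 1111/6]
after L4 α=5/7: [7520/147, 1257/7, 3211/21]
after L5 α=1/6: [54211/882, 6943/42, 10180/63]
after L7 α=2/5: [21191/294, 9939/70, 3002/21]
= [72, 142, 143]

(2,1) stack=L1,L2,L3,L4,L5,L7; from [0,0,0]:
L1 α=2/3: [116, 316/3, 142/3]
L2 α=1: [81, 217, 143]
L3 α=3/5: [633/5, 461/5, 140]
L4 α=4/7: [4919/35, 5123/35, 1096/7]
L5 α=6/7: [43139/245, 36203/245, 9496/49]
L7 α=1/6: [23162/147, 24055/147, 28003/147]
= [158, 164, 190]


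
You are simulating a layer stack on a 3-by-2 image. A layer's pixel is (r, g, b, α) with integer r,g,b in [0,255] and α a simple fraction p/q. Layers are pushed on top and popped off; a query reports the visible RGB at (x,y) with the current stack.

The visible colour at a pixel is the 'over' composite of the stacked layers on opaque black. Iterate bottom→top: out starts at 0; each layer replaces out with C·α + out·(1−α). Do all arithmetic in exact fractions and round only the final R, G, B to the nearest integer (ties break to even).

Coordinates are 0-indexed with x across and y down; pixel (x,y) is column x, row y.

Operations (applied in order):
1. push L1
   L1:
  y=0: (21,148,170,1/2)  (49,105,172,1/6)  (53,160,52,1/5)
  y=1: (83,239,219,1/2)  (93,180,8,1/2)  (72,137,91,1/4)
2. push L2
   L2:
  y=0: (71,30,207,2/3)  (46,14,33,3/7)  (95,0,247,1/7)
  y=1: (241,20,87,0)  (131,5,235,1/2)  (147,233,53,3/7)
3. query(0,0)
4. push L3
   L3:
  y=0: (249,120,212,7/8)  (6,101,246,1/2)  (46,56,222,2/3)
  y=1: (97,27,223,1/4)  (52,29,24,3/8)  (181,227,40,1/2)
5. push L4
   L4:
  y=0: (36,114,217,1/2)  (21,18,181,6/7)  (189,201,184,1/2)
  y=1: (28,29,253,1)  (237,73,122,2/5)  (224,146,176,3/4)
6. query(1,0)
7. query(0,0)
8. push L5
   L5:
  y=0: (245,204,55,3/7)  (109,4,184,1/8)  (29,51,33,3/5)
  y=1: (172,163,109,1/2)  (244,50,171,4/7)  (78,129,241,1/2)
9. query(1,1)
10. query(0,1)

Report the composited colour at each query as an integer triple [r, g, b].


at x=0,y=0 over L1,L2:
+L1 (α=1/2) → [21/2, 74, 85]
+L2 (α=2/3) → [305/6, 134/3, 499/3]
rounded: [51, 45, 166]

at x=1,y=0 over L1,L2,L3,L4:
+L1 (α=1/6) → [49/6, 35/2, 86/3]
+L2 (α=3/7) → [512/21, 16, 641/21]
+L3 (α=1/2) → [319/21, 117/2, 5807/42]
+L4 (α=6/7) → [2965/147, 333/14, 51419/294]
= [20, 24, 175]

at x=0,y=0 over L1,L2,L3,L4:
+L1 (α=1/2) → [21/2, 74, 85]
+L2 (α=2/3) → [305/6, 134/3, 499/3]
+L3 (α=7/8) → [10763/48, 1327/12, 4951/24]
+L4 (α=1/2) → [12491/96, 2695/24, 10159/48]
= [130, 112, 212]

query (1,1) [L1,L2,L3,L4,L5] — begin 0,0,0
after L1 α=1/2: [93/2, 90, 4]
after L2 α=1/2: [355/4, 95/2, 239/2]
after L3 α=3/8: [2399/32, 649/16, 1339/16]
after L4 α=2/5: [4473/32, 4283/80, 7921/80]
after L5 α=4/7: [44651/224, 28849/560, 78483/560]
→ [199, 52, 140]

(0,1) stack=L1,L2,L3,L4,L5; from [0,0,0]:
+L1 (α=1/2) → [83/2, 239/2, 219/2]
+L2 (α=0) → [83/2, 239/2, 219/2]
+L3 (α=1/4) → [443/8, 771/8, 1103/8]
+L4 (α=1) → [28, 29, 253]
+L5 (α=1/2) → [100, 96, 181]
= [100, 96, 181]


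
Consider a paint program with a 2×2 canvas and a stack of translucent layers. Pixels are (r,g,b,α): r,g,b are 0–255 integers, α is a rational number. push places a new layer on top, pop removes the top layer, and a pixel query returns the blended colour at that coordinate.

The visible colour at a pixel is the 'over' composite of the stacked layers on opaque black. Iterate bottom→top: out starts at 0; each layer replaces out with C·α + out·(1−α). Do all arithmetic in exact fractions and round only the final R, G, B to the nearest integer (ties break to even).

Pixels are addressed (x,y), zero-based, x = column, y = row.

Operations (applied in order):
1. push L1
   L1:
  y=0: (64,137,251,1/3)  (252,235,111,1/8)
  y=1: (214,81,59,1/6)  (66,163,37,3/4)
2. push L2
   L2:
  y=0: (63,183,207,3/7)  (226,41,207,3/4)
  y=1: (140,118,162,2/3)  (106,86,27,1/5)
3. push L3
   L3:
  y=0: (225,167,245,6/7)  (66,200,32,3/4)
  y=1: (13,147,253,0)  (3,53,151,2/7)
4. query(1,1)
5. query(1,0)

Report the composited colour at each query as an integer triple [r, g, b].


(1,1) stack=L1,L2,L3; from [0,0,0]:
+L1 (α=3/4) → [99/2, 489/4, 111/4]
+L2 (α=1/5) → [304/5, 115, 138/5]
+L3 (α=2/7) → [310/7, 681/7, 440/7]
→ [44, 97, 63]

at x=1,y=0 over L1,L2,L3:
+L1 (α=1/8) → [63/2, 235/8, 111/8]
+L2 (α=3/4) → [1419/8, 1219/32, 5079/32]
+L3 (α=3/4) → [3003/32, 20419/128, 8151/128]
→ [94, 160, 64]


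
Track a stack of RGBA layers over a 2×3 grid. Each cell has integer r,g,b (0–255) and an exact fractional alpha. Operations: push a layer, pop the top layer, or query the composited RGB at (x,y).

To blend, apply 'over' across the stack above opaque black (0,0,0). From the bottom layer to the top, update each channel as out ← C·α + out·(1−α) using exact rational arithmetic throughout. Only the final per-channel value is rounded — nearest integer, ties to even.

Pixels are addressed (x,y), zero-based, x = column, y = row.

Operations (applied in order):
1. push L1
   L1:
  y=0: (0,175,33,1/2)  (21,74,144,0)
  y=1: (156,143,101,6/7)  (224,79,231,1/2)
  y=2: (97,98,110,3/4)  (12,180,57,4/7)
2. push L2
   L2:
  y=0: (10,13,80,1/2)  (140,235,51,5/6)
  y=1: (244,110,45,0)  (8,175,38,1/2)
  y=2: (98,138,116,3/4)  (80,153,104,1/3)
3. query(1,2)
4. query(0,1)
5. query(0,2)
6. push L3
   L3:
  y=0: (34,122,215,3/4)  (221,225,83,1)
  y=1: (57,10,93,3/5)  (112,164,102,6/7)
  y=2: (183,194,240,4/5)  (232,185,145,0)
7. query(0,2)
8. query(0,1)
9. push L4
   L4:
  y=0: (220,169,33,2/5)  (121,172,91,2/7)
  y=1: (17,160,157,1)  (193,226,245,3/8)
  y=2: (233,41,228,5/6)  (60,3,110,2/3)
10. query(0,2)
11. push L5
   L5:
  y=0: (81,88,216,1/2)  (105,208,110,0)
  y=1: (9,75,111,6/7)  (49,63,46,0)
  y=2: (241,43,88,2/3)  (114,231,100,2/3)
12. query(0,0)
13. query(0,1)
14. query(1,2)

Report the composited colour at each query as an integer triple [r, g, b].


(1,2) stack=L1,L2; from [0,0,0]:
after L1 α=4/7: [48/7, 720/7, 228/7]
after L2 α=1/3: [656/21, 837/7, 1184/21]
= [31, 120, 56]

query (0,1) [L1,L2] — begin 0,0,0
after L1 α=6/7: [936/7, 858/7, 606/7]
after L2 α=0: [936/7, 858/7, 606/7]
= [134, 123, 87]

at x=0,y=2 over L1,L2:
L1 α=3/4: [291/4, 147/2, 165/2]
L2 α=3/4: [1467/16, 975/8, 861/8]
= [92, 122, 108]

(0,2) stack=L1,L2,L3; from [0,0,0]:
+L1 (α=3/4) → [291/4, 147/2, 165/2]
+L2 (α=3/4) → [1467/16, 975/8, 861/8]
+L3 (α=4/5) → [13179/80, 7183/40, 8541/40]
rounded: [165, 180, 214]

at x=0,y=1 over L1,L2,L3:
after L1 α=6/7: [936/7, 858/7, 606/7]
after L2 α=0: [936/7, 858/7, 606/7]
after L3 α=3/5: [3069/35, 1926/35, 633/7]
→ [88, 55, 90]

at x=0,y=2 over L1,L2,L3,L4:
+L1 (α=3/4) → [291/4, 147/2, 165/2]
+L2 (α=3/4) → [1467/16, 975/8, 861/8]
+L3 (α=4/5) → [13179/80, 7183/40, 8541/40]
+L4 (α=5/6) → [106379/480, 15383/240, 18047/80]
rounded: [222, 64, 226]

(0,0) stack=L1,L2,L3,L4,L5; from [0,0,0]:
after L1 α=1/2: [0, 175/2, 33/2]
after L2 α=1/2: [5, 201/4, 193/4]
after L3 α=3/4: [107/4, 1665/16, 2773/16]
after L4 α=2/5: [2081/20, 10403/80, 1875/16]
after L5 α=1/2: [3701/40, 17443/160, 5331/32]
= [93, 109, 167]

(0,1) stack=L1,L2,L3,L4,L5; from [0,0,0]:
+L1 (α=6/7) → [936/7, 858/7, 606/7]
+L2 (α=0) → [936/7, 858/7, 606/7]
+L3 (α=3/5) → [3069/35, 1926/35, 633/7]
+L4 (α=1) → [17, 160, 157]
+L5 (α=6/7) → [71/7, 610/7, 823/7]
rounded: [10, 87, 118]

(1,2) stack=L1,L2,L3,L4,L5; from [0,0,0]:
L1 α=4/7: [48/7, 720/7, 228/7]
L2 α=1/3: [656/21, 837/7, 1184/21]
L3 α=0: [656/21, 837/7, 1184/21]
L4 α=2/3: [3176/63, 293/7, 5804/63]
L5 α=2/3: [17540/189, 3527/21, 18404/189]
= [93, 168, 97]


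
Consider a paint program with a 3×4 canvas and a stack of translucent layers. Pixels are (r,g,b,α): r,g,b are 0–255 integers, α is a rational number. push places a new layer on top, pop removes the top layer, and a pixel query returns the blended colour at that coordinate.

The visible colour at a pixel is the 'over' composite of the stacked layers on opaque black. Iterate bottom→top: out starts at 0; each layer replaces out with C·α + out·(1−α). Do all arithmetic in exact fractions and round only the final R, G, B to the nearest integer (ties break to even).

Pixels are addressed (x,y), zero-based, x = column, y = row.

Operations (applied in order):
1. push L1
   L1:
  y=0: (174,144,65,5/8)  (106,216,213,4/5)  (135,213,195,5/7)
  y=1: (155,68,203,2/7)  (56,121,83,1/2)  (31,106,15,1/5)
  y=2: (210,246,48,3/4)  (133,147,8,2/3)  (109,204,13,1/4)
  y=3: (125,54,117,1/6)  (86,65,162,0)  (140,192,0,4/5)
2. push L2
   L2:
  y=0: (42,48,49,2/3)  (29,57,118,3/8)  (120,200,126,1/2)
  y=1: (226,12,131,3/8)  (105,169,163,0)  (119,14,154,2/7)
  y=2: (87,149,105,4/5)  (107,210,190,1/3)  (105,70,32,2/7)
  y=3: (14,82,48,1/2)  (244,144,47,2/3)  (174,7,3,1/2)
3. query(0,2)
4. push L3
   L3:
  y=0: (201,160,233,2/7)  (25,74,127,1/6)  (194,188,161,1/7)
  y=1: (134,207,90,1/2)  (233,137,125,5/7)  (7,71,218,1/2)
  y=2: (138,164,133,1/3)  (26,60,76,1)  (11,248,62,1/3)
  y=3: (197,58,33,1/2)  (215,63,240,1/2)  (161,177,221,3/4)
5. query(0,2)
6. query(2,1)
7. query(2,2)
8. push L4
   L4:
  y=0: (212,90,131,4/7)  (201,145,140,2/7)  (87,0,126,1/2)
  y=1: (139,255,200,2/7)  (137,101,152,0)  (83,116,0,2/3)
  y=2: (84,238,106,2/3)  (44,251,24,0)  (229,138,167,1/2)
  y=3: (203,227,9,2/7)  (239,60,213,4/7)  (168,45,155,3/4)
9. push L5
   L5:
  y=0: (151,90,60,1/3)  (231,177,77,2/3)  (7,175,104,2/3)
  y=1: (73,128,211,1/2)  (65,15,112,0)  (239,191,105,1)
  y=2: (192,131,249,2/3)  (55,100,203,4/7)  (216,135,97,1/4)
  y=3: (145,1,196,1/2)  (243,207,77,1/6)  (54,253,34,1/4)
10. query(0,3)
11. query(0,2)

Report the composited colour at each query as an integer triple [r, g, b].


(0,2) stack=L1,L2; from [0,0,0]:
after L1 α=3/4: [315/2, 369/2, 36]
after L2 α=4/5: [1011/10, 1561/10, 456/5]
rounded: [101, 156, 91]

(0,2) stack=L1,L2,L3; from [0,0,0]:
L1 α=3/4: [315/2, 369/2, 36]
L2 α=4/5: [1011/10, 1561/10, 456/5]
L3 α=1/3: [567/5, 2381/15, 1577/15]
= [113, 159, 105]

(2,1) stack=L1,L2,L3; from [0,0,0]:
after L1 α=1/5: [31/5, 106/5, 3]
after L2 α=2/7: [269/7, 134/7, 323/7]
after L3 α=1/2: [159/7, 631/14, 1849/14]
= [23, 45, 132]

(2,2) stack=L1,L2,L3; from [0,0,0]:
after L1 α=1/4: [109/4, 51, 13/4]
after L2 α=2/7: [1385/28, 395/7, 321/28]
after L3 α=1/3: [513/14, 842/7, 1189/42]
= [37, 120, 28]

query (0,3) [L1,L2,L3,L4,L5] — begin 0,0,0
+L1 (α=1/6) → [125/6, 9, 39/2]
+L2 (α=1/2) → [209/12, 91/2, 135/4]
+L3 (α=1/2) → [2573/24, 207/4, 267/8]
+L4 (α=2/7) → [22609/168, 2851/28, 1479/56]
+L5 (α=1/2) → [46969/336, 2879/56, 12455/112]
rounded: [140, 51, 111]

at x=0,y=2 over L1,L2,L3,L4,L5:
+L1 (α=3/4) → [315/2, 369/2, 36]
+L2 (α=4/5) → [1011/10, 1561/10, 456/5]
+L3 (α=1/3) → [567/5, 2381/15, 1577/15]
+L4 (α=2/3) → [469/5, 9521/45, 4757/45]
+L5 (α=2/3) → [2389/15, 21311/135, 27167/135]
rounded: [159, 158, 201]


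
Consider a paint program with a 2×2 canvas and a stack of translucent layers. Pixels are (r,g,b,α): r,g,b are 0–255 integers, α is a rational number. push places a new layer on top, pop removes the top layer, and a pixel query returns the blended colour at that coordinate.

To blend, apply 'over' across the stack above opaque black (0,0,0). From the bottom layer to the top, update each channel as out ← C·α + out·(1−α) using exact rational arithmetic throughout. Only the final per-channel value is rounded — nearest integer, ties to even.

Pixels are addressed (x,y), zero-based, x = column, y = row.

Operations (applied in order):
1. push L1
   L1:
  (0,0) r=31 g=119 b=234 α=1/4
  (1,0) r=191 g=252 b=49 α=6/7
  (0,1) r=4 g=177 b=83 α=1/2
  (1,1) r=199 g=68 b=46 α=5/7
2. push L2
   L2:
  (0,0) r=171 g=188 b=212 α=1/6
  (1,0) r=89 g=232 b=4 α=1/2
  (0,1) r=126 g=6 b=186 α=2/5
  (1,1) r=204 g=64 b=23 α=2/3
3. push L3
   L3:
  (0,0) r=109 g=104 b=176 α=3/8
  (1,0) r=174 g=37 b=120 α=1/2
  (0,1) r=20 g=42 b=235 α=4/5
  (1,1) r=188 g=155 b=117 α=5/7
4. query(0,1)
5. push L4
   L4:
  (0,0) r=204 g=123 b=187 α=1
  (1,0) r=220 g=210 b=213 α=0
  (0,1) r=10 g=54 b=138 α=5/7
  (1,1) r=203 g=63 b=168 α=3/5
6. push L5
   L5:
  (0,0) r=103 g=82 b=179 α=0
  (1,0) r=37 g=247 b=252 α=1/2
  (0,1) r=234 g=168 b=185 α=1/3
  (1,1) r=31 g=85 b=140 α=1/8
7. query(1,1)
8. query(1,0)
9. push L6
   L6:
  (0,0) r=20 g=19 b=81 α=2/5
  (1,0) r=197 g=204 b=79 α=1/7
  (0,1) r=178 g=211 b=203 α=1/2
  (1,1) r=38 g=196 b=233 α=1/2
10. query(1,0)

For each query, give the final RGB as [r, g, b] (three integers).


at x=0,y=1 over L1,L2,L3:
+L1 (α=1/2) → [2, 177/2, 83/2]
+L2 (α=2/5) → [258/5, 111/2, 993/10]
+L3 (α=4/5) → [658/25, 447/10, 10393/50]
→ [26, 45, 208]

query (1,1) [L1,L2,L3,L4,L5] — begin 0,0,0
+L1 (α=5/7) → [995/7, 340/7, 230/7]
+L2 (α=2/3) → [3851/21, 412/7, 184/7]
+L3 (α=5/7) → [27442/147, 6249/49, 4463/49]
+L4 (α=3/5) → [144407/735, 21759/245, 33622/245]
+L5 (α=1/8) → [73831/420, 12367/140, 19261/140]
rounded: [176, 88, 138]

query (1,0) [L1,L2,L3,L4,L5] — begin 0,0,0
after L1 α=6/7: [1146/7, 216, 42]
after L2 α=1/2: [1769/14, 224, 23]
after L3 α=1/2: [4205/28, 261/2, 143/2]
after L4 α=0: [4205/28, 261/2, 143/2]
after L5 α=1/2: [5241/56, 755/4, 647/4]
rounded: [94, 189, 162]

query (1,0) [L1,L2,L3,L4,L5,L6] — begin 0,0,0
L1 α=6/7: [1146/7, 216, 42]
L2 α=1/2: [1769/14, 224, 23]
L3 α=1/2: [4205/28, 261/2, 143/2]
L4 α=0: [4205/28, 261/2, 143/2]
L5 α=1/2: [5241/56, 755/4, 647/4]
L6 α=1/7: [21239/196, 2673/14, 2099/14]
→ [108, 191, 150]


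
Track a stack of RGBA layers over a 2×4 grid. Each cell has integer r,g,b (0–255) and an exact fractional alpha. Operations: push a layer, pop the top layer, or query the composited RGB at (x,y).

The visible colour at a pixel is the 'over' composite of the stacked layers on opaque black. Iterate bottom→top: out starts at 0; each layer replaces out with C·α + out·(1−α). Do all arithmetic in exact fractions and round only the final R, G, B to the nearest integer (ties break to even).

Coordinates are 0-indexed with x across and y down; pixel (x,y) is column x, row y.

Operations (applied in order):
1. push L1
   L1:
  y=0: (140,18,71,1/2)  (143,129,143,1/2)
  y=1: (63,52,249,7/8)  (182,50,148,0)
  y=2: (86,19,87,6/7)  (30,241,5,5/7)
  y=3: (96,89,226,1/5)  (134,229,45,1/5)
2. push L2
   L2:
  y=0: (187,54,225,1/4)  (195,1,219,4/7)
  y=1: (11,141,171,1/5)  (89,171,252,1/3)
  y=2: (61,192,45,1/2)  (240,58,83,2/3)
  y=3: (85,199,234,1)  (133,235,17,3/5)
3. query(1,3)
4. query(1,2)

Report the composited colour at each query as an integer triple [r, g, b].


query (1,3) [L1,L2] — begin 0,0,0
L1 α=1/5: [134/5, 229/5, 9]
L2 α=3/5: [2263/25, 3983/25, 69/5]
= [91, 159, 14]

(1,2) stack=L1,L2; from [0,0,0]:
+L1 (α=5/7) → [150/7, 1205/7, 25/7]
+L2 (α=2/3) → [1170/7, 2017/21, 1187/21]
→ [167, 96, 57]


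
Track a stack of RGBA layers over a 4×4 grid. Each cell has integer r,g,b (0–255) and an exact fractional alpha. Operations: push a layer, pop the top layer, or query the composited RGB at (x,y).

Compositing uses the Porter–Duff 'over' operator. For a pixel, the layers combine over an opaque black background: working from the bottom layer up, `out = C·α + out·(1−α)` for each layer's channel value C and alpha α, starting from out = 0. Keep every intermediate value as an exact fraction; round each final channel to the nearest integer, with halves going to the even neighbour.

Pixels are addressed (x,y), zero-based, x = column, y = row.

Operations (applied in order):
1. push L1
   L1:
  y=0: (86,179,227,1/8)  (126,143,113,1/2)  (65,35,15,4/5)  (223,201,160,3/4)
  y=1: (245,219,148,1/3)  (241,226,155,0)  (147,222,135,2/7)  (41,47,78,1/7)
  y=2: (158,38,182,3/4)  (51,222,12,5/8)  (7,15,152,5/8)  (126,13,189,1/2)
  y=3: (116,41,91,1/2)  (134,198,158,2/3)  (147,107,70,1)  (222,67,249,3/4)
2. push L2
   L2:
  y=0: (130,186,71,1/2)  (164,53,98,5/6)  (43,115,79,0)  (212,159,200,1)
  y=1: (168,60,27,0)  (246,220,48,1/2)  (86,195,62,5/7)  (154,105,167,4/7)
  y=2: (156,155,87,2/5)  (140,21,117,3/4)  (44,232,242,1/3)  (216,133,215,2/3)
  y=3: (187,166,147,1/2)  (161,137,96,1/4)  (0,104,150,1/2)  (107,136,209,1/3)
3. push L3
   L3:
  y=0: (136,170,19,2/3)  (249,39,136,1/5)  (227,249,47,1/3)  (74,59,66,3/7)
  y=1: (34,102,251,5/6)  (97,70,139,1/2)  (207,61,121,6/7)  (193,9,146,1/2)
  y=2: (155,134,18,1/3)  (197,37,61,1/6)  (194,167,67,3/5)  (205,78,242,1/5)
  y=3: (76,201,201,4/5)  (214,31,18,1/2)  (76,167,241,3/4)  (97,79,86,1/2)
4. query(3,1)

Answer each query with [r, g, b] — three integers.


(3,1) stack=L1,L2,L3; from [0,0,0]:
after L1 α=1/7: [41/7, 47/7, 78/7]
after L2 α=4/7: [4435/49, 3081/49, 4910/49]
after L3 α=1/2: [6946/49, 1761/49, 6032/49]
→ [142, 36, 123]


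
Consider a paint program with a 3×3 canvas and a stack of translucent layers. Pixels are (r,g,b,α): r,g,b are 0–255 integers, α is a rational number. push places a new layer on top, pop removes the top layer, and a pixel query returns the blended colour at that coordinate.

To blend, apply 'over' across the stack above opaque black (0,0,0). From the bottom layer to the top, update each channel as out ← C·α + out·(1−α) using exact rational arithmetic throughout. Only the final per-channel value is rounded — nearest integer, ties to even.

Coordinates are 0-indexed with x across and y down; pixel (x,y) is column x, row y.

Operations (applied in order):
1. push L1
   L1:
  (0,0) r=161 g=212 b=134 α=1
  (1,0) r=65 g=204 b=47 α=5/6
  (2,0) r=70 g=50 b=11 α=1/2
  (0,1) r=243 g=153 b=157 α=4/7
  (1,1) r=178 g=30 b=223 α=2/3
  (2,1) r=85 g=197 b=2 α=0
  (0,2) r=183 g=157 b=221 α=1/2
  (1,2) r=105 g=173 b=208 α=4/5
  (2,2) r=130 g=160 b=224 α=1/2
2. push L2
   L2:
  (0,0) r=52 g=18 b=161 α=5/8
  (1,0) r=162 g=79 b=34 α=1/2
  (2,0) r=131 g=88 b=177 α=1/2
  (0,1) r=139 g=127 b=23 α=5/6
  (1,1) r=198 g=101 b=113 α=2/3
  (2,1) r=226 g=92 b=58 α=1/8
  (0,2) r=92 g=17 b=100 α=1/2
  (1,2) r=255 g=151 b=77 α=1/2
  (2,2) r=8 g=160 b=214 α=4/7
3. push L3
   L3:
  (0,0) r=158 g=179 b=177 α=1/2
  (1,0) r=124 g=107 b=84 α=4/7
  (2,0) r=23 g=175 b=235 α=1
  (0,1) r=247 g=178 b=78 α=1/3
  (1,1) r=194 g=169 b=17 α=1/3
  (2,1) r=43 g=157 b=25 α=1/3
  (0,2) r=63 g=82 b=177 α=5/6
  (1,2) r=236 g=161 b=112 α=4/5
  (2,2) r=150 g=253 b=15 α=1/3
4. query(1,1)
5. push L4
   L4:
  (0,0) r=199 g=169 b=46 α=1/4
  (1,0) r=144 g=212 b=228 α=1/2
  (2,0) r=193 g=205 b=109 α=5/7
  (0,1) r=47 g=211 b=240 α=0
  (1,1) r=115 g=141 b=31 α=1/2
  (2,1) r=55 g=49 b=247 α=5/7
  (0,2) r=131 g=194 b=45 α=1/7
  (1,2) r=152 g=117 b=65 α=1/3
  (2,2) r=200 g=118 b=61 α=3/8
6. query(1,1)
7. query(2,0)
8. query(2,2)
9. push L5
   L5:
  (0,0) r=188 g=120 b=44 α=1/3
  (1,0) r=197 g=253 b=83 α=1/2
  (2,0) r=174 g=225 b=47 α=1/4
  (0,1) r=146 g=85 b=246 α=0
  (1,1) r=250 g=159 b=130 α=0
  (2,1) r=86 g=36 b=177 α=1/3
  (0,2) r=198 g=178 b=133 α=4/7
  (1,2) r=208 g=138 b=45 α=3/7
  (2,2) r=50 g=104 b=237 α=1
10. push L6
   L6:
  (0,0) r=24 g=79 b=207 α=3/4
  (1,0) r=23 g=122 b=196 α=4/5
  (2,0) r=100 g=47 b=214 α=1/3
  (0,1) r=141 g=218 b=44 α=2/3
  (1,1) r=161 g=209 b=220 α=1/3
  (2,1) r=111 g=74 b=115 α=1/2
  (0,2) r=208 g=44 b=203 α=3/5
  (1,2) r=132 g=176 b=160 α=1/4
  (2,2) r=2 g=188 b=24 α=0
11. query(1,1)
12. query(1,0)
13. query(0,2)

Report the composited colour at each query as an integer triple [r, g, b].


at x=1,y=1 over L1,L2,L3:
after L1 α=2/3: [356/3, 20, 446/3]
after L2 α=2/3: [1544/9, 74, 1124/9]
after L3 α=1/3: [4834/27, 317/3, 2401/27]
rounded: [179, 106, 89]

at x=1,y=1 over L1,L2,L3,L4:
+L1 (α=2/3) → [356/3, 20, 446/3]
+L2 (α=2/3) → [1544/9, 74, 1124/9]
+L3 (α=1/3) → [4834/27, 317/3, 2401/27]
+L4 (α=1/2) → [7939/54, 370/3, 1619/27]
= [147, 123, 60]

query (2,0) [L1,L2,L3,L4] — begin 0,0,0
+L1 (α=1/2) → [35, 25, 11/2]
+L2 (α=1/2) → [83, 113/2, 365/4]
+L3 (α=1) → [23, 175, 235]
+L4 (α=5/7) → [1011/7, 1375/7, 145]
= [144, 196, 145]

at x=2,y=2 over L1,L2,L3,L4:
+L1 (α=1/2) → [65, 80, 112]
+L2 (α=4/7) → [227/7, 880/7, 1192/7]
+L3 (α=1/3) → [1504/21, 1177/7, 2489/21]
+L4 (α=3/8) → [2515/21, 8363/56, 2036/21]
rounded: [120, 149, 97]

(1,1) stack=L1,L2,L3,L4,L5,L6; from [0,0,0]:
L1 α=2/3: [356/3, 20, 446/3]
L2 α=2/3: [1544/9, 74, 1124/9]
L3 α=1/3: [4834/27, 317/3, 2401/27]
L4 α=1/2: [7939/54, 370/3, 1619/27]
L5 α=0: [7939/54, 370/3, 1619/27]
L6 α=1/3: [12286/81, 1367/9, 9178/81]
→ [152, 152, 113]

at x=1,y=0 over L1,L2,L3,L4,L5,L6:
+L1 (α=5/6) → [325/6, 170, 235/6]
+L2 (α=1/2) → [1297/12, 249/2, 439/12]
+L3 (α=4/7) → [3281/28, 229/2, 1783/28]
+L4 (α=1/2) → [7313/56, 653/4, 8167/56]
+L5 (α=1/2) → [18345/112, 1665/8, 12815/112]
+L6 (α=4/5) → [28649/560, 5569/40, 100623/560]
= [51, 139, 180]

(0,2) stack=L1,L2,L3,L4,L5,L6; from [0,0,0]:
+L1 (α=1/2) → [183/2, 157/2, 221/2]
+L2 (α=1/2) → [367/4, 191/4, 421/4]
+L3 (α=5/6) → [1627/24, 1831/24, 3961/24]
+L4 (α=1/7) → [2151/28, 2607/28, 4141/28]
+L5 (α=4/7) → [28629/196, 27757/196, 27319/196]
+L6 (α=3/5) → [89781/490, 40693/490, 87001/490]
= [183, 83, 178]


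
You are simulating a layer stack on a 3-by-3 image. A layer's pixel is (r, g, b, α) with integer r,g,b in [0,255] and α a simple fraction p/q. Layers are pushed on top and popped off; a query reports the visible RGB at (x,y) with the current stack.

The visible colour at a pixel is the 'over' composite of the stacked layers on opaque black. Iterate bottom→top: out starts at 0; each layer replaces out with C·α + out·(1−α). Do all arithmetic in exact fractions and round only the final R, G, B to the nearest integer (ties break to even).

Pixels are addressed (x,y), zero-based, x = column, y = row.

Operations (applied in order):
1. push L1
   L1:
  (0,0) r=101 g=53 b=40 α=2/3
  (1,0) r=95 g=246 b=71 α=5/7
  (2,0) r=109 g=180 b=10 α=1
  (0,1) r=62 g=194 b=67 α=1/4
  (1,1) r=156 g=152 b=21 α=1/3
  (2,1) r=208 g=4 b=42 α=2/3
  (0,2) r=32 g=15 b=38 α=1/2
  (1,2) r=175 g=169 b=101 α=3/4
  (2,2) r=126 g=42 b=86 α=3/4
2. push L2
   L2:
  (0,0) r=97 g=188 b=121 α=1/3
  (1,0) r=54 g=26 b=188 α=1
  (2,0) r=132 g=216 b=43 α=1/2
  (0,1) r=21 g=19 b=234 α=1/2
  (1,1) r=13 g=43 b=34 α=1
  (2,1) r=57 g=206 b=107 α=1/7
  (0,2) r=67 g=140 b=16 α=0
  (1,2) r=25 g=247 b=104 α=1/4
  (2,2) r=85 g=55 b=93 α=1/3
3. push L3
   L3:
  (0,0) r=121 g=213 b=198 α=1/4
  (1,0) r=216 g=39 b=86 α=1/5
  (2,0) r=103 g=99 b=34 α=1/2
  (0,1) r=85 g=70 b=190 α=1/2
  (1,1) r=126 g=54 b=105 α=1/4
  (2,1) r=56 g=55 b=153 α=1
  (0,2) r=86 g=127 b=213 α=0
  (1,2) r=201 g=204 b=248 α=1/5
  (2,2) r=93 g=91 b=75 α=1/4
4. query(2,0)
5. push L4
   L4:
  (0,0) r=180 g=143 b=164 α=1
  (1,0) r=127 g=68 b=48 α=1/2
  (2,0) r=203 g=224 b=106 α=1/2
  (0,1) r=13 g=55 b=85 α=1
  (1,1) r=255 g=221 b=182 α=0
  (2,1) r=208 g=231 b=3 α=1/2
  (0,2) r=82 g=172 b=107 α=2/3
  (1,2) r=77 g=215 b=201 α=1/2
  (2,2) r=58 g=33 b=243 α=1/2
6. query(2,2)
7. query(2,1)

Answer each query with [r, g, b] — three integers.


query (2,0) [L1,L2,L3] — begin 0,0,0
L1 α=1: [109, 180, 10]
L2 α=1/2: [241/2, 198, 53/2]
L3 α=1/2: [447/4, 297/2, 121/4]
→ [112, 148, 30]

at x=2,y=2 over L1,L2,L3,L4:
after L1 α=3/4: [189/2, 63/2, 129/2]
after L2 α=1/3: [274/3, 118/3, 74]
after L3 α=1/4: [367/4, 209/4, 297/4]
after L4 α=1/2: [599/8, 341/8, 1269/8]
= [75, 43, 159]

query (2,1) [L1,L2,L3,L4] — begin 0,0,0
L1 α=2/3: [416/3, 8/3, 28]
L2 α=1/7: [127, 222/7, 275/7]
L3 α=1: [56, 55, 153]
L4 α=1/2: [132, 143, 78]
rounded: [132, 143, 78]


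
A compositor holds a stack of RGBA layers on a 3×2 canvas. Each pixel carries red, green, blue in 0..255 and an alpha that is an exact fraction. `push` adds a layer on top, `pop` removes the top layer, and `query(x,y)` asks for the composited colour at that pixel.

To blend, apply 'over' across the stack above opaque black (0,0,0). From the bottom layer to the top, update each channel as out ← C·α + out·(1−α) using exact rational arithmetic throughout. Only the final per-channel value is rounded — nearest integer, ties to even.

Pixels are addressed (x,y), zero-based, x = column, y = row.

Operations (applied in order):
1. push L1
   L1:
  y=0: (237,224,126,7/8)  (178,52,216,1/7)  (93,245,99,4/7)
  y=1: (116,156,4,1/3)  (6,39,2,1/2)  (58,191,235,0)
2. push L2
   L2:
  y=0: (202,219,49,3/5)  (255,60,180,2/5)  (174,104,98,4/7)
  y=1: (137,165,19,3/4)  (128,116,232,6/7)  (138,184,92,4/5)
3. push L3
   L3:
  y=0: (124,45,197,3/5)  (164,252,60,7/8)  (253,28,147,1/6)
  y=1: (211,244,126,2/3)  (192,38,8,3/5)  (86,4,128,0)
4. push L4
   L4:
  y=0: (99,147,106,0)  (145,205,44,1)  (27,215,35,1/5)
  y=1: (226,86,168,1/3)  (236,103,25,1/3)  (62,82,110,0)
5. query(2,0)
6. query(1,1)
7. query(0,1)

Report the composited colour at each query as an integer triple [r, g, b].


at x=2,y=0 over L1,L2,L3,L4:
L1 α=4/7: [372/7, 140, 396/7]
L2 α=4/7: [5988/49, 836/7, 3932/49]
L3 α=1/6: [42337/294, 2188/21, 26863/294]
L4 α=1/5: [88643/735, 13267/105, 58871/735]
= [121, 126, 80]

at x=1,y=1 over L1,L2,L3,L4:
L1 α=1/2: [3, 39/2, 1]
L2 α=6/7: [771/7, 1431/14, 199]
L3 α=3/5: [5574/35, 2229/35, 422/5]
L4 α=1/3: [19408/105, 8063/105, 323/5]
= [185, 77, 65]

at x=0,y=1 over L1,L2,L3,L4:
+L1 (α=1/3) → [116/3, 52, 4/3]
+L2 (α=3/4) → [1349/12, 547/4, 175/12]
+L3 (α=2/3) → [6413/36, 833/4, 3199/36]
+L4 (α=1/3) → [10481/54, 335/2, 6223/54]
= [194, 168, 115]


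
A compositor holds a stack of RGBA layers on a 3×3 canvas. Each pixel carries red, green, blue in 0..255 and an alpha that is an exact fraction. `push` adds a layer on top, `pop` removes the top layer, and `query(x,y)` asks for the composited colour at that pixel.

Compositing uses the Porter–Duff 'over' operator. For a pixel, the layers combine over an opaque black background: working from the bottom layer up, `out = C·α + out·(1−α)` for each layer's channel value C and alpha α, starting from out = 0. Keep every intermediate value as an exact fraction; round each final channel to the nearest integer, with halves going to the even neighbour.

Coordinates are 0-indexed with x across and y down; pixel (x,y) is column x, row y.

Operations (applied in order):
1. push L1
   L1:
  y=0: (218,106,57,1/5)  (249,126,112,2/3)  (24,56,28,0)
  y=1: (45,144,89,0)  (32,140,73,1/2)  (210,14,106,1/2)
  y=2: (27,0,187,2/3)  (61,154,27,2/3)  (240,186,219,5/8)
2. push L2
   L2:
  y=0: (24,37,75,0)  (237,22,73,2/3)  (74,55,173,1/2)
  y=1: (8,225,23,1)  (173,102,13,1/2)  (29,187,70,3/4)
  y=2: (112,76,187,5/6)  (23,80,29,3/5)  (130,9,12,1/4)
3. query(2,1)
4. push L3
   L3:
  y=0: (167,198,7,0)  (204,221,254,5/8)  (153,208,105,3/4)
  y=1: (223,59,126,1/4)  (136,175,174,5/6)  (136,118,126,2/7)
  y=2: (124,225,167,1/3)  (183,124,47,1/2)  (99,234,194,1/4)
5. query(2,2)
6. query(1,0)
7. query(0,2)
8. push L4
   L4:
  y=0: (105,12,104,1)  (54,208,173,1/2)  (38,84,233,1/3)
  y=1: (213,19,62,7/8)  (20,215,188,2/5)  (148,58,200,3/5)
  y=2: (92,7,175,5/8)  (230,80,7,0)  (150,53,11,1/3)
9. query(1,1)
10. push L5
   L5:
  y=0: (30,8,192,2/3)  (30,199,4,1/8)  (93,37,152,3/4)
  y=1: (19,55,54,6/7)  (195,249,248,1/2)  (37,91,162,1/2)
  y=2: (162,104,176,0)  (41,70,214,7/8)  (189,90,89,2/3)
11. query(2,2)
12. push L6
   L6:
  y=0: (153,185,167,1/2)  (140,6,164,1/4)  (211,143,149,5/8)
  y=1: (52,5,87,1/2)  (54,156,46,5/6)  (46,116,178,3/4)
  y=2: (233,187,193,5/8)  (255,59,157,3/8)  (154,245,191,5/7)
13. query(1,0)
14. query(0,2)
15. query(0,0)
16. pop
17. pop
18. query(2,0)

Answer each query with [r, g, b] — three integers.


query (2,1) [L1,L2] — begin 0,0,0
after L1 α=1/2: [105, 7, 53]
after L2 α=3/4: [48, 142, 263/4]
rounded: [48, 142, 66]

at x=2,y=2 over L1,L2,L3:
+L1 (α=5/8) → [150, 465/4, 1095/8]
+L2 (α=1/4) → [145, 1431/16, 3381/32]
+L3 (α=1/4) → [267/2, 8037/64, 16351/128]
rounded: [134, 126, 128]

query (1,0) [L1,L2,L3] — begin 0,0,0
L1 α=2/3: [166, 84, 224/3]
L2 α=2/3: [640/3, 128/3, 662/9]
L3 α=5/8: [415/2, 1233/8, 559/3]
→ [208, 154, 186]

(0,2) stack=L1,L2,L3; from [0,0,0]:
+L1 (α=2/3) → [18, 0, 374/3]
+L2 (α=5/6) → [289/3, 190/3, 3179/18]
+L3 (α=1/3) → [950/9, 1055/9, 4682/27]
= [106, 117, 173]

query (1,1) [L1,L2,L3,L4] — begin 0,0,0
L1 α=1/2: [16, 70, 73/2]
L2 α=1/2: [189/2, 86, 99/4]
L3 α=5/6: [1549/12, 961/6, 1193/8]
L4 α=2/5: [1709/20, 1821/10, 6587/40]
= [85, 182, 165]

at x=2,y=2 over L1,L2,L3,L4,L5:
+L1 (α=5/8) → [150, 465/4, 1095/8]
+L2 (α=1/4) → [145, 1431/16, 3381/32]
+L3 (α=1/4) → [267/2, 8037/64, 16351/128]
+L4 (α=1/3) → [139, 9733/96, 5685/64]
+L5 (α=2/3) → [517/3, 27013/288, 17077/192]
= [172, 94, 89]

(1,0) stack=L1,L2,L3,L4,L5,L6; from [0,0,0]:
after L1 α=2/3: [166, 84, 224/3]
after L2 α=2/3: [640/3, 128/3, 662/9]
after L3 α=5/8: [415/2, 1233/8, 559/3]
after L4 α=1/2: [523/4, 2897/16, 539/3]
after L5 α=1/8: [3781/32, 23463/128, 3785/24]
after L6 α=1/4: [15823/128, 71157/512, 5097/32]
= [124, 139, 159]

(0,2) stack=L1,L2,L3,L4,L5,L6; from [0,0,0]:
+L1 (α=2/3) → [18, 0, 374/3]
+L2 (α=5/6) → [289/3, 190/3, 3179/18]
+L3 (α=1/3) → [950/9, 1055/9, 4682/27]
+L4 (α=5/8) → [1165/12, 145/3, 12557/72]
+L5 (α=0) → [1165/12, 145/3, 12557/72]
+L6 (α=5/8) → [5825/32, 135, 35717/192]
→ [182, 135, 186]

(0,0) stack=L1,L2,L3,L4,L5,L6; from [0,0,0]:
+L1 (α=1/5) → [218/5, 106/5, 57/5]
+L2 (α=0) → [218/5, 106/5, 57/5]
+L3 (α=0) → [218/5, 106/5, 57/5]
+L4 (α=1) → [105, 12, 104]
+L5 (α=2/3) → [55, 28/3, 488/3]
+L6 (α=1/2) → [104, 583/6, 989/6]
→ [104, 97, 165]

(2,0) stack=L1,L2,L3,L4; from [0,0,0]:
+L1 (α=0) → [0, 0, 0]
+L2 (α=1/2) → [37, 55/2, 173/2]
+L3 (α=3/4) → [124, 1303/8, 803/8]
+L4 (α=1/3) → [286/3, 1639/12, 1735/12]
→ [95, 137, 145]


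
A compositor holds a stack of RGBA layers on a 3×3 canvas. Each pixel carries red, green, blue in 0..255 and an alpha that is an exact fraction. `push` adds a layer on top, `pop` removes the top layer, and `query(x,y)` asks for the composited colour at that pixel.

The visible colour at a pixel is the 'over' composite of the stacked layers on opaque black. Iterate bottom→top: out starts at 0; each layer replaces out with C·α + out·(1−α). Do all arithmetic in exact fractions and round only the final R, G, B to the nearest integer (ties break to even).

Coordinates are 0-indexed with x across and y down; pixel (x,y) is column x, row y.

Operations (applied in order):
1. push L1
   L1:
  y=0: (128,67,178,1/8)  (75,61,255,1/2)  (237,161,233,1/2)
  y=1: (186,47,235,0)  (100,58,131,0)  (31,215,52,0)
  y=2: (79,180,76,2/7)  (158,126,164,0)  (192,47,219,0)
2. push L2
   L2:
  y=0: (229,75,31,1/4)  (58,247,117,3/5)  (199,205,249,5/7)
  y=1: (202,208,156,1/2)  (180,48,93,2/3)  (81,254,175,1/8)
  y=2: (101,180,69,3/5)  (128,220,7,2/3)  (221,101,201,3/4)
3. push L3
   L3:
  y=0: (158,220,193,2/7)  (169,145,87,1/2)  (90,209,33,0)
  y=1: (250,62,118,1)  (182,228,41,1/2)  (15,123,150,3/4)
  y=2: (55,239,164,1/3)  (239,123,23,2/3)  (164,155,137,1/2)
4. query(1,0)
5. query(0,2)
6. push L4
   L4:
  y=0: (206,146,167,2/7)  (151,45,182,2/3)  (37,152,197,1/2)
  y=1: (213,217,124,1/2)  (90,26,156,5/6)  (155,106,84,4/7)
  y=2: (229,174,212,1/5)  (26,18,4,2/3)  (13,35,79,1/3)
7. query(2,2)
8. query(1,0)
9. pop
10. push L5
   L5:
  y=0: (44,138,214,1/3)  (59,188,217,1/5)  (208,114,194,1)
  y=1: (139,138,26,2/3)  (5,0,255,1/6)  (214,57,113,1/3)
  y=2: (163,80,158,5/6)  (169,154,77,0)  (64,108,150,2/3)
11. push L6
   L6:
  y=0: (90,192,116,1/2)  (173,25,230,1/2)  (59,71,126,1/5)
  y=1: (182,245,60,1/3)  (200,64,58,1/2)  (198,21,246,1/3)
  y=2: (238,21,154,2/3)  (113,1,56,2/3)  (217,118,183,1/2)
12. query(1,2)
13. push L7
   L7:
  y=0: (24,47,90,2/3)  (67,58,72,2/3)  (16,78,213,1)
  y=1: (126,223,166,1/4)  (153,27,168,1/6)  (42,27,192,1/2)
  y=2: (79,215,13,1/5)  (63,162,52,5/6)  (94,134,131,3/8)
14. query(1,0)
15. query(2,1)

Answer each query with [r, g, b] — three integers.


at x=1,y=0 over L1,L2,L3:
L1 α=1/2: [75/2, 61/2, 255/2]
L2 α=3/5: [249/5, 802/5, 606/5]
L3 α=1/2: [547/5, 1527/10, 1041/10]
→ [109, 153, 104]

at x=0,y=2 over L1,L2,L3:
L1 α=2/7: [158/7, 360/7, 152/7]
L2 α=3/5: [2437/35, 900/7, 1753/35]
L3 α=1/3: [6799/105, 3473/21, 3082/35]
→ [65, 165, 88]

at x=2,y=2 over L1,L2,L3,L4:
L1 α=0: [0, 0, 0]
L2 α=3/4: [663/4, 303/4, 603/4]
L3 α=1/2: [1319/8, 923/8, 1151/8]
L4 α=1/3: [457/4, 1063/12, 489/4]
rounded: [114, 89, 122]

(1,0) stack=L1,L2,L3,L4; from [0,0,0]:
after L1 α=1/2: [75/2, 61/2, 255/2]
after L2 α=3/5: [249/5, 802/5, 606/5]
after L3 α=1/2: [547/5, 1527/10, 1041/10]
after L4 α=2/3: [2057/15, 809/10, 4681/30]
→ [137, 81, 156]

at x=1,y=2 over L1,L2,L3,L5,L6:
+L1 (α=0) → [0, 0, 0]
+L2 (α=2/3) → [256/3, 440/3, 14/3]
+L3 (α=2/3) → [1690/9, 1178/9, 152/9]
+L5 (α=0) → [1690/9, 1178/9, 152/9]
+L6 (α=2/3) → [3724/27, 1196/27, 1160/27]
= [138, 44, 43]

(1,0) stack=L1,L2,L3,L5,L6,L7; from [0,0,0]:
L1 α=1/2: [75/2, 61/2, 255/2]
L2 α=3/5: [249/5, 802/5, 606/5]
L3 α=1/2: [547/5, 1527/10, 1041/10]
L5 α=1/5: [2483/25, 3994/25, 3167/25]
L6 α=1/2: [3404/25, 4619/50, 8917/50]
L7 α=2/3: [6754/75, 3473/50, 16117/150]
→ [90, 69, 107]

at x=2,y=1 over L1,L2,L3,L5,L6,L7:
after L1 α=0: [0, 0, 0]
after L2 α=1/8: [81/8, 127/4, 175/8]
after L3 α=3/4: [441/32, 1603/16, 3775/32]
after L5 α=1/3: [3865/48, 2059/24, 1861/16]
after L6 α=1/3: [8617/72, 2311/36, 3829/24]
after L7 α=1/2: [11641/144, 3283/72, 8437/48]
= [81, 46, 176]


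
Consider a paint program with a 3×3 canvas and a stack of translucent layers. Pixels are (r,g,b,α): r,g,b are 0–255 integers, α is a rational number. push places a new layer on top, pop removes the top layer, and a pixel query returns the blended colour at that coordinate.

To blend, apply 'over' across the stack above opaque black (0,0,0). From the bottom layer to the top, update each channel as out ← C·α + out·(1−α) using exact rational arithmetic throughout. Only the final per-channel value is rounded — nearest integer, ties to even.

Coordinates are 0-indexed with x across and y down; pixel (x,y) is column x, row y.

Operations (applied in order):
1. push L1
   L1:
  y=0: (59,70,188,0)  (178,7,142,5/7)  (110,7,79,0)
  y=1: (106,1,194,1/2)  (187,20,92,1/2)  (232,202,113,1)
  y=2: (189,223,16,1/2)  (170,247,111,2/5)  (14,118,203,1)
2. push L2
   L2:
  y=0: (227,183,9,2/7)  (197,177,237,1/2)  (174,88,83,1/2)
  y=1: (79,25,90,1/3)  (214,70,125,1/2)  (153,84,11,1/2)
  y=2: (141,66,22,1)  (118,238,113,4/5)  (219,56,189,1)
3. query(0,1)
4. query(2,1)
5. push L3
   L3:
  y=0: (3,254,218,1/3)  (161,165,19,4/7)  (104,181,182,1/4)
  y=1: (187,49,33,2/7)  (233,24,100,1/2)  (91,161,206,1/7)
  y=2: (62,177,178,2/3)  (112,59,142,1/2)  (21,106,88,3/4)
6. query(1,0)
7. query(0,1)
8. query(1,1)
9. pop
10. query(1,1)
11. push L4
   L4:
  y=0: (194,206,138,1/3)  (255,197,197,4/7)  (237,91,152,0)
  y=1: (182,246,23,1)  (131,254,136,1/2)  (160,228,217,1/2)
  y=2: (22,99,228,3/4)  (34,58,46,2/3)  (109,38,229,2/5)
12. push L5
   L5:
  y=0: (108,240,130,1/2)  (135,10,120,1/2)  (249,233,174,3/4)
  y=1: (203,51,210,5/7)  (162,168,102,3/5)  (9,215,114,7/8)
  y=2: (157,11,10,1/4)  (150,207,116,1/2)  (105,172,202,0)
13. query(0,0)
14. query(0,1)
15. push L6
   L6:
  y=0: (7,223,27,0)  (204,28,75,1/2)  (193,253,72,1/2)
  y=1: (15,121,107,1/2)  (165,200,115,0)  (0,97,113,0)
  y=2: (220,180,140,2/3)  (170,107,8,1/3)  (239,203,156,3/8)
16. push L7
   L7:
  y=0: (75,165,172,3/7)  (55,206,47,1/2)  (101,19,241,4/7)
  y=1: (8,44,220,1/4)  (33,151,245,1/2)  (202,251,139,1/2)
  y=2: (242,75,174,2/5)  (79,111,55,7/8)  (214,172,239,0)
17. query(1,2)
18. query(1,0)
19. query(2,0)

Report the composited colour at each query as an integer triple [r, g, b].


query (0,1) [L1,L2] — begin 0,0,0
L1 α=1/2: [53, 1/2, 97]
L2 α=1/3: [185/3, 26/3, 284/3]
rounded: [62, 9, 95]

query (2,1) [L1,L2] — begin 0,0,0
+L1 (α=1) → [232, 202, 113]
+L2 (α=1/2) → [385/2, 143, 62]
= [192, 143, 62]

(1,0) stack=L1,L2,L3; from [0,0,0]:
after L1 α=5/7: [890/7, 5, 710/7]
after L2 α=1/2: [2269/14, 91, 2369/14]
after L3 α=4/7: [15823/98, 933/7, 8171/98]
= [161, 133, 83]

(0,1) stack=L1,L2,L3; from [0,0,0]:
L1 α=1/2: [53, 1/2, 97]
L2 α=1/3: [185/3, 26/3, 284/3]
L3 α=2/7: [2047/21, 424/21, 1618/21]
= [97, 20, 77]

query (1,1) [L1,L2,L3] — begin 0,0,0
after L1 α=1/2: [187/2, 10, 46]
after L2 α=1/2: [615/4, 40, 171/2]
after L3 α=1/2: [1547/8, 32, 371/4]
= [193, 32, 93]

query (1,1) [L1,L2] — begin 0,0,0
+L1 (α=1/2) → [187/2, 10, 46]
+L2 (α=1/2) → [615/4, 40, 171/2]
→ [154, 40, 86]

(0,0) stack=L1,L2,L4,L5; from [0,0,0]:
after L1 α=0: [0, 0, 0]
after L2 α=2/7: [454/7, 366/7, 18/7]
after L4 α=1/3: [2266/21, 2174/21, 334/7]
after L5 α=1/2: [2267/21, 3607/21, 622/7]
→ [108, 172, 89]

(0,1) stack=L1,L2,L4,L5; from [0,0,0]:
L1 α=1/2: [53, 1/2, 97]
L2 α=1/3: [185/3, 26/3, 284/3]
L4 α=1: [182, 246, 23]
L5 α=5/7: [197, 747/7, 1096/7]
rounded: [197, 107, 157]

(1,2) stack=L1,L2,L4,L5,L6,L7; from [0,0,0]:
L1 α=2/5: [68, 494/5, 222/5]
L2 α=4/5: [108, 5254/25, 2482/25]
L4 α=2/3: [176/3, 2718/25, 1594/25]
L5 α=1/2: [313/3, 7893/50, 2247/25]
L6 α=1/3: [1136/9, 10568/75, 4694/75]
L7 α=7/8: [6113/72, 68843/600, 33569/600]
rounded: [85, 115, 56]

query (1,0) [L1,L2,L4,L5,L6,L7] — begin 0,0,0
+L1 (α=5/7) → [890/7, 5, 710/7]
+L2 (α=1/2) → [2269/14, 91, 2369/14]
+L4 (α=4/7) → [21087/98, 1061/7, 18139/98]
+L5 (α=1/2) → [34317/196, 1131/14, 29899/196]
+L6 (α=1/2) → [74301/392, 1523/28, 44599/392]
+L7 (α=1/2) → [95861/784, 7291/56, 63023/784]
rounded: [122, 130, 80]

(2,0) stack=L1,L2,L4,L5,L6,L7; from [0,0,0]:
+L1 (α=0) → [0, 0, 0]
+L2 (α=1/2) → [87, 44, 83/2]
+L4 (α=0) → [87, 44, 83/2]
+L5 (α=3/4) → [417/2, 743/4, 1127/8]
+L6 (α=1/2) → [803/4, 1755/8, 1703/16]
+L7 (α=4/7) → [575/4, 839/8, 20533/112]
= [144, 105, 183]
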